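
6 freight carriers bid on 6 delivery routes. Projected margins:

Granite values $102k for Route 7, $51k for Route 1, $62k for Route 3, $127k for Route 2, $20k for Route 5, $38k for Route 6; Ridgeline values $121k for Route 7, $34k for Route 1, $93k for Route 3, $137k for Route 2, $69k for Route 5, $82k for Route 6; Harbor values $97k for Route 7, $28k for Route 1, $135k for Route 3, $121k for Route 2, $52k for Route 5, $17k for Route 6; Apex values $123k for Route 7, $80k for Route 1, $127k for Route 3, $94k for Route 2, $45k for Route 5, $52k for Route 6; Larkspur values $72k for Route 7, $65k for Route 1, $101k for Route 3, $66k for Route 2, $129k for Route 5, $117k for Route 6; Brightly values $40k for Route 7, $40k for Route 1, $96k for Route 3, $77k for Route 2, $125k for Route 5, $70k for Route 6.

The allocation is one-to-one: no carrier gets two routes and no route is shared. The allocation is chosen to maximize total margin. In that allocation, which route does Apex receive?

Apex receives Route 1.

This is a one-to-one assignment (maximum-weight bipartite matching).
Optimal: Granite→Route 2 ($127k), Ridgeline→Route 7 ($121k), Harbor→Route 3 ($135k), Apex→Route 1 ($80k), Larkspur→Route 6 ($117k), Brightly→Route 5 ($125k) — total 127+121+135+80+117+125 = $705k.
Row-greedy (each carrier in turn takes its best remaining route) gives $662k, worse by 43.
Next-best assignment: Granite→Route 7, Ridgeline→Route 2, Harbor→Route 3, Apex→Route 1, Larkspur→Route 6, Brightly→Route 5 = $696k.
Apex's own top route is Route 3 ($127k), but forcing Apex→Route 3 and reassigning the rest optimally gives only $662k — worse by 43.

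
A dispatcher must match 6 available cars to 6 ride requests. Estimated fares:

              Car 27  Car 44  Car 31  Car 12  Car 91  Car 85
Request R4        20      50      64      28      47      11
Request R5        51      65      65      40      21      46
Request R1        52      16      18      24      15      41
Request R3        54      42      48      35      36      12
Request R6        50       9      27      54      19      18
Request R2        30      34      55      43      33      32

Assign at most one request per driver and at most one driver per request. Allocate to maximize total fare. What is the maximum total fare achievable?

Maximum total: $316

Treat this as an assignment problem: match each driver to one request.
Optimal: Car 27→Request R3 ($54), Car 44→Request R5 ($65), Car 31→Request R2 ($55), Car 12→Request R6 ($54), Car 91→Request R4 ($47), Car 85→Request R1 ($41) — total 54+65+55+54+47+41 = $316.
Column-greedy (each request in turn goes to its best remaining driver) gives $303, worse by 13.
Next-best assignment: Car 27→Request R3, Car 44→Request R5, Car 31→Request R4, Car 12→Request R6, Car 91→Request R2, Car 85→Request R1 = $311.
Every other assignment is strictly worse.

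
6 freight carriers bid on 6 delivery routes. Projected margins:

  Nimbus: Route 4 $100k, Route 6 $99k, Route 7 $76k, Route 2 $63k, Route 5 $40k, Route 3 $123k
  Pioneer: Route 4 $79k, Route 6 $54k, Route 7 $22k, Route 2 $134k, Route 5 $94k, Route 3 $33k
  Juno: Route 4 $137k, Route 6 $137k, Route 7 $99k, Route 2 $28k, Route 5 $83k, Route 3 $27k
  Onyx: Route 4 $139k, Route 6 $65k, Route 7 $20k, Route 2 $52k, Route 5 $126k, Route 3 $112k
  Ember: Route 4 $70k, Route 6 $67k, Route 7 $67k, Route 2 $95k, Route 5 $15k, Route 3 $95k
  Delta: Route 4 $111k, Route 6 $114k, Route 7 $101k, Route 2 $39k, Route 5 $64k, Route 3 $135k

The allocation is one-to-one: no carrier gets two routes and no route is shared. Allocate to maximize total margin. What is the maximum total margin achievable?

Max total: $701k

This is the linear assignment problem.
Optimal: Nimbus→Route 3 ($123k), Pioneer→Route 2 ($134k), Juno→Route 4 ($137k), Onyx→Route 5 ($126k), Ember→Route 7 ($67k), Delta→Route 6 ($114k) — total 123+134+137+126+67+114 = $701k.
Row-greedy (each carrier in turn takes its best remaining route) gives $688k, worse by 13.
Every other assignment is strictly worse.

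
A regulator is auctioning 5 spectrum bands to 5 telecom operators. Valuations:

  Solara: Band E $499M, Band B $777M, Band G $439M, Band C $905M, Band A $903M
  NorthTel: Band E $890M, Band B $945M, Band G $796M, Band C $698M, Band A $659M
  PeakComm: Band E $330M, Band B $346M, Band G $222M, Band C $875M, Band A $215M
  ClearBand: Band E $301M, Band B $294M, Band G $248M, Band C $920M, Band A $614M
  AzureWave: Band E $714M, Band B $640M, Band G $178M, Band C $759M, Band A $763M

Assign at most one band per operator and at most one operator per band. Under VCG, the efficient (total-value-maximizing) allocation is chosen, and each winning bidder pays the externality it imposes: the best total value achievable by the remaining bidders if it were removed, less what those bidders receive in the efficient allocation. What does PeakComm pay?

PeakComm pays $581M.

Efficient allocation: Solara→Band B ($777M), NorthTel→Band G ($796M), PeakComm→Band C ($875M), ClearBand→Band A ($614M), AzureWave→Band E ($714M); total welfare W = $3776M.
PeakComm receives Band C at value $875M, so the others get W − 875 = $2901M.
Without PeakComm: best allocation of the remaining 4 bidders over all 5 bands is Solara→Band A ($903M), NorthTel→Band B ($945M), ClearBand→Band C ($920M), AzureWave→Band E ($714M), total $3482M.
VCG payment = (others' best without PeakComm) − (others' welfare with PeakComm) = 3482 − 2901 = $581M.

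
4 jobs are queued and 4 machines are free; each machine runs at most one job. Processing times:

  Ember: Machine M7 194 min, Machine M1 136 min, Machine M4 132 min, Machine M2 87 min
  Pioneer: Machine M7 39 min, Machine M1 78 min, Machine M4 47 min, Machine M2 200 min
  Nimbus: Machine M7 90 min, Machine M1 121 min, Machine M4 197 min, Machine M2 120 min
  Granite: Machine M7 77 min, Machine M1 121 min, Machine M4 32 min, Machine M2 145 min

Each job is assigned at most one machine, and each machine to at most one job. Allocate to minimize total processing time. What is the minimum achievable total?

Treat this as an assignment problem: match each job to one machine.
Optimal: Ember→Machine M2 (87 min), Pioneer→Machine M7 (39 min), Nimbus→Machine M1 (121 min), Granite→Machine M4 (32 min) — total 87+39+121+32 = 279 min.
Next-best assignment: Ember→Machine M2, Pioneer→Machine M1, Nimbus→Machine M7, Granite→Machine M4 = 287 min.

Min total: 279 min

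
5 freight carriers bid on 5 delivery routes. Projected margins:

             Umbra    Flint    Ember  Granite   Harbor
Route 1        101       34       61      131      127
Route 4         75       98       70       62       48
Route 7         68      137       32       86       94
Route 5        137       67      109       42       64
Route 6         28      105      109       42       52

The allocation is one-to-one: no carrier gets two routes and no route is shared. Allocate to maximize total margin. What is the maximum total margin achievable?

Maximum total: $572k

This is the linear assignment problem.
Optimal: Umbra→Route 5 ($137k), Flint→Route 7 ($137k), Ember→Route 6 ($109k), Granite→Route 4 ($62k), Harbor→Route 1 ($127k) — total 137+137+109+62+127 = $572k.
Column-greedy (each route in turn goes to its best remaining carrier) gives $569k, worse by 3.
Every other assignment is strictly worse.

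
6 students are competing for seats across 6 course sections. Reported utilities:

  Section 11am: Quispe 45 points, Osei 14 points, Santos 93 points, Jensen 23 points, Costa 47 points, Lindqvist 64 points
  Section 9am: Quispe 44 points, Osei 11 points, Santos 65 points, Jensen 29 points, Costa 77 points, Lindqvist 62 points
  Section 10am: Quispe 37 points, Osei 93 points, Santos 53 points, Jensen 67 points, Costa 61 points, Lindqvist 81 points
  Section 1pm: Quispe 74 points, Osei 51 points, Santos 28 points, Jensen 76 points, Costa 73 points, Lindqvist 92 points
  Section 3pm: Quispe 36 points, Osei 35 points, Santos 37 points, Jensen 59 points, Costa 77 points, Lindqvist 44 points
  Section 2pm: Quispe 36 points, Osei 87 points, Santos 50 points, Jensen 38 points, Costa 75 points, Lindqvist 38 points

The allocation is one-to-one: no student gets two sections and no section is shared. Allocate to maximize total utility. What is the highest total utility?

Max total: 471 points

This is a one-to-one assignment (maximum-weight bipartite matching).
Optimal: Quispe→Section 1pm (74 points), Osei→Section 2pm (87 points), Santos→Section 11am (93 points), Jensen→Section 3pm (59 points), Costa→Section 9am (77 points), Lindqvist→Section 10am (81 points) — total 74+87+93+59+77+81 = 471 points.
Column-greedy (each section in turn goes to its best remaining student) gives 450 points, worse by 21.
Every other assignment is strictly worse.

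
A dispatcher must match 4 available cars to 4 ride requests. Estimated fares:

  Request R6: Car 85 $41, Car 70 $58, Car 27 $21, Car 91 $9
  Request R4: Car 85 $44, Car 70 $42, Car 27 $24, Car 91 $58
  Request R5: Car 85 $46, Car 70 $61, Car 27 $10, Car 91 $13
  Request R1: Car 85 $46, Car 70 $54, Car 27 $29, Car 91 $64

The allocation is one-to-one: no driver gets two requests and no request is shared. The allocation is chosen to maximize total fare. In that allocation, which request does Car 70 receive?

Car 70 receives Request R6.

Optimal: Car 85→Request R5 ($46), Car 70→Request R6 ($58), Car 27→Request R4 ($24), Car 91→Request R1 ($64) — total 46+58+24+64 = $192.
Max-entry greedy (repeatedly take the single best remaining cell) gives $190, worse by 2.
Car 70's own top request is Request R5 ($61), but forcing Car 70→Request R5 and reassigning the rest optimally gives only $190 — worse by 2.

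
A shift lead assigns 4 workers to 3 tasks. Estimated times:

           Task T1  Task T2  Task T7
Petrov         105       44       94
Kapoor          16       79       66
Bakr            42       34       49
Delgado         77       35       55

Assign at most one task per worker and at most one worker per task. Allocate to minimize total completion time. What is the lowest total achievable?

This is the linear assignment problem.
Optimal: Kapoor→Task T1 (16 min), Delgado→Task T2 (35 min), Bakr→Task T7 (49 min) — total 16+35+49 = 100 min.
Min-entry greedy (repeatedly take the single cheapest remaining cell) gives 105 min, worse by 5.
Next-best assignment: Kapoor→Task T1, Bakr→Task T2, Delgado→Task T7 = 105 min.

Minimum total: 100 min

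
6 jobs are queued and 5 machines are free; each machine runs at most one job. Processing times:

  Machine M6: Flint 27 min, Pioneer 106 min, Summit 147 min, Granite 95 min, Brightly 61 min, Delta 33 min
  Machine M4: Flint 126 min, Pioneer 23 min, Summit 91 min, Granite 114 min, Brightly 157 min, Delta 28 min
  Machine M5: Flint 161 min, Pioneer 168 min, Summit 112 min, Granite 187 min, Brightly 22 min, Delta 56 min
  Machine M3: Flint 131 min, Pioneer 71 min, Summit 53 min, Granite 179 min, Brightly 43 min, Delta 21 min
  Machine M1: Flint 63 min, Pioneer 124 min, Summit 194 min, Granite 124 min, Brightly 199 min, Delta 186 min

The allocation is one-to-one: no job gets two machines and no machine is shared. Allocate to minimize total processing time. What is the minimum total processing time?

Optimal: Delta→Machine M6 (33 min), Pioneer→Machine M4 (23 min), Brightly→Machine M5 (22 min), Summit→Machine M3 (53 min), Flint→Machine M1 (63 min) — total 33+23+22+53+63 = 194 min.
Every other assignment is strictly worse.

Min total: 194 min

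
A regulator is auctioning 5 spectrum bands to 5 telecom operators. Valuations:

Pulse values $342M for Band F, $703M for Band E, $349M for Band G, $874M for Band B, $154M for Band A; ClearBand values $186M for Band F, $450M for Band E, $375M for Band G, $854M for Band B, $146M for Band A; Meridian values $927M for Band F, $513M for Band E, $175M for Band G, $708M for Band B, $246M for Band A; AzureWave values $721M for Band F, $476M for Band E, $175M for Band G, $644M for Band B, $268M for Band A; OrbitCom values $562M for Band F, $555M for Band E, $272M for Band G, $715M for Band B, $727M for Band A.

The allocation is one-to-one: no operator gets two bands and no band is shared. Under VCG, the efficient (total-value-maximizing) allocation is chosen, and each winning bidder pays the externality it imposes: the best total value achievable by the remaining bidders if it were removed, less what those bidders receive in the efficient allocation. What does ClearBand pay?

Efficient allocation: Pulse→Band E ($703M), ClearBand→Band B ($854M), Meridian→Band F ($927M), AzureWave→Band G ($175M), OrbitCom→Band A ($727M); total welfare W = $3386M.
ClearBand receives Band B at value $854M, so the others get W − 854 = $2532M.
Without ClearBand: best allocation of the remaining 4 bidders over all 5 bands is Pulse→Band B ($874M), Meridian→Band F ($927M), AzureWave→Band E ($476M), OrbitCom→Band A ($727M), total $3004M.
VCG payment = (others' best without ClearBand) − (others' welfare with ClearBand) = 3004 − 2532 = $472M.

ClearBand pays $472M.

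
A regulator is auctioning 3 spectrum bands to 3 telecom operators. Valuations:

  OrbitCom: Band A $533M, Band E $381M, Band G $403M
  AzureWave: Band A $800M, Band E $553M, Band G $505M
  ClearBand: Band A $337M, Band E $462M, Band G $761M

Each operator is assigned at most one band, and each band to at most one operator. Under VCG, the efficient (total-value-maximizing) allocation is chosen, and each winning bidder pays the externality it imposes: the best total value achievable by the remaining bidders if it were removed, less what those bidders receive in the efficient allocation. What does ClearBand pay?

Efficient allocation: OrbitCom→Band E ($381M), AzureWave→Band A ($800M), ClearBand→Band G ($761M); total welfare W = $1942M.
ClearBand receives Band G at value $761M, so the others get W − 761 = $1181M.
Without ClearBand: best allocation of the remaining 2 bidders over all 3 bands is OrbitCom→Band G ($403M), AzureWave→Band A ($800M), total $1203M.
VCG payment = (others' best without ClearBand) − (others' welfare with ClearBand) = 1203 − 1181 = $22M.

ClearBand pays $22M.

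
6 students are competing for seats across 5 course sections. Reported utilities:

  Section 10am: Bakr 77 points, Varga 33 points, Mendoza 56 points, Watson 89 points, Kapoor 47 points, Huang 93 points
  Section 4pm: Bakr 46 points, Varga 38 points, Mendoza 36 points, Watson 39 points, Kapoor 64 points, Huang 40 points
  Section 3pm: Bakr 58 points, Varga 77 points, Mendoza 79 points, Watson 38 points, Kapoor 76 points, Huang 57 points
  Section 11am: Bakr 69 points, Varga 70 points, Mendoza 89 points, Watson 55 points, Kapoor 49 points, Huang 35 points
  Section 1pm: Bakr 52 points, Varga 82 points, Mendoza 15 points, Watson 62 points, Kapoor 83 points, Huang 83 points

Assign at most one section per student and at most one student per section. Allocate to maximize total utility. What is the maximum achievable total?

This is a one-to-one assignment (maximum-weight bipartite matching).
Optimal: Watson→Section 10am (89 points), Kapoor→Section 4pm (64 points), Varga→Section 3pm (77 points), Mendoza→Section 11am (89 points), Huang→Section 1pm (83 points) — total 89+64+77+89+83 = 402 points.
Max-entry greedy (repeatedly take the single best remaining cell) gives 388 points, worse by 14.

Max total: 402 points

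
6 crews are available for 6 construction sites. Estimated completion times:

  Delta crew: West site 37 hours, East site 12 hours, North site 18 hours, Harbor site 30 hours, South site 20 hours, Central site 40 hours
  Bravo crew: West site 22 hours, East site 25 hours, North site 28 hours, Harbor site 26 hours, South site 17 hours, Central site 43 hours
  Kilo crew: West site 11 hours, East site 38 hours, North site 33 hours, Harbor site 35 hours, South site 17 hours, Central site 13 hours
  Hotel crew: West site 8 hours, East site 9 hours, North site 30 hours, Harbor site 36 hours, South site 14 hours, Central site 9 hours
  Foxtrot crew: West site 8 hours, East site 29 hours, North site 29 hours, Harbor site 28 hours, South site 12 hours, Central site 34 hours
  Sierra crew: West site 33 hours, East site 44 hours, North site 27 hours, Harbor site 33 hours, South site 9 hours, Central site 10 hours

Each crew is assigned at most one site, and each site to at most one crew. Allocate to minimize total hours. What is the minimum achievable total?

Minimum total: 83 hours

Optimal: Delta crew→North site (18 hours), Bravo crew→Harbor site (26 hours), Kilo crew→Central site (13 hours), Hotel crew→East site (9 hours), Foxtrot crew→West site (8 hours), Sierra crew→South site (9 hours) — total 18+26+13+9+8+9 = 83 hours.
Min-entry greedy (repeatedly take the single cheapest remaining cell) gives 97 hours, worse by 14.
Next-best assignment: Delta crew→North site, Bravo crew→Harbor site, Kilo crew→West site, Hotel crew→East site, Foxtrot crew→South site, Sierra crew→Central site = 86 hours.
Swapping Kilo crew↔Delta crew (Kilo crew→North site 33 hours, Delta crew→Central site 40 hours) adds 42.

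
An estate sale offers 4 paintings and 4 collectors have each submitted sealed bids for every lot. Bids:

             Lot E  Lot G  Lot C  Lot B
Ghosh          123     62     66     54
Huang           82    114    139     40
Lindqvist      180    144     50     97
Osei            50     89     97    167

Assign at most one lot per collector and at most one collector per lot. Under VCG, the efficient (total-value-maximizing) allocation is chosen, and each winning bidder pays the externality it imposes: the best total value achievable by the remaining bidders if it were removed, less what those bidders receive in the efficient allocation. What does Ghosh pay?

Ghosh pays $36.

Efficient allocation: Ghosh→Lot E ($123), Huang→Lot C ($139), Lindqvist→Lot G ($144), Osei→Lot B ($167); total welfare W = $573.
Ghosh receives Lot E at value $123, so the others get W − 123 = $450.
Without Ghosh: best allocation of the remaining 3 bidders over all 4 lots is Huang→Lot C ($139), Lindqvist→Lot E ($180), Osei→Lot B ($167), total $486.
VCG payment = (others' best without Ghosh) − (others' welfare with Ghosh) = 486 − 450 = $36.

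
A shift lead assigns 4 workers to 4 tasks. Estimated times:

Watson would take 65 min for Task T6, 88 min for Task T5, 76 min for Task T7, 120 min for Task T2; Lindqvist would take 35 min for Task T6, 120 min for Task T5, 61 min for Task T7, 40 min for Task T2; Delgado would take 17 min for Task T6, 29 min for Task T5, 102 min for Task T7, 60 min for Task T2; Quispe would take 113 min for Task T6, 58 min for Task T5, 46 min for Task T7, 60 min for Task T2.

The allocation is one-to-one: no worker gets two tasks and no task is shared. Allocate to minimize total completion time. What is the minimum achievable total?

Min total: 180 min

This is a one-to-one assignment (minimum-cost bipartite matching).
Optimal: Watson→Task T6 (65 min), Lindqvist→Task T2 (40 min), Delgado→Task T5 (29 min), Quispe→Task T7 (46 min) — total 65+40+29+46 = 180 min.
Min-entry greedy (repeatedly take the single cheapest remaining cell) gives 191 min, worse by 11.
Swapping Watson↔Quispe (Watson→Task T7 76 min, Quispe→Task T6 113 min) adds 78.
Every other assignment is strictly worse.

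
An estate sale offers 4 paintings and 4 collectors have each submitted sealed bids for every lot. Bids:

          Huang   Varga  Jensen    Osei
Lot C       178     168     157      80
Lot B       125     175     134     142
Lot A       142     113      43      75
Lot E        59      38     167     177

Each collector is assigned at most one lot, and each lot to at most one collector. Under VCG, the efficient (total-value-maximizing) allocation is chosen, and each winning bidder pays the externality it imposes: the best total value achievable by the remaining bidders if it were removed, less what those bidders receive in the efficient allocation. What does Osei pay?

Efficient allocation: Huang→Lot A ($142), Varga→Lot B ($175), Jensen→Lot C ($157), Osei→Lot E ($177); total welfare W = $651.
Osei receives Lot E at value $177, so the others get W − 177 = $474.
Without Osei: best allocation of the remaining 3 bidders over all 4 lots is Huang→Lot C ($178), Varga→Lot B ($175), Jensen→Lot E ($167), total $520.
VCG payment = (others' best without Osei) − (others' welfare with Osei) = 520 − 474 = $46.

Osei pays $46.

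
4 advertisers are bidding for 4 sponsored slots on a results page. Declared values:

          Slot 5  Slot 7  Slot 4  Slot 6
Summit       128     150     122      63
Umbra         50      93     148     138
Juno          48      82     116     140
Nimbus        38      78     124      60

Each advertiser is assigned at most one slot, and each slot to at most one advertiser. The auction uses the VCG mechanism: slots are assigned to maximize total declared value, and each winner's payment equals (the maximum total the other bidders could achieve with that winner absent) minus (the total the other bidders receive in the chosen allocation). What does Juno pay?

Efficient allocation: Summit→Slot 5 ($128), Umbra→Slot 4 ($148), Juno→Slot 6 ($140), Nimbus→Slot 7 ($78); total welfare W = $494.
Juno receives Slot 6 at value $140, so the others get W − 140 = $354.
Without Juno: best allocation of the remaining 3 bidders over all 4 slots is Summit→Slot 7 ($150), Umbra→Slot 6 ($138), Nimbus→Slot 4 ($124), total $412.
VCG payment = (others' best without Juno) − (others' welfare with Juno) = 412 − 354 = $58.

Juno pays $58.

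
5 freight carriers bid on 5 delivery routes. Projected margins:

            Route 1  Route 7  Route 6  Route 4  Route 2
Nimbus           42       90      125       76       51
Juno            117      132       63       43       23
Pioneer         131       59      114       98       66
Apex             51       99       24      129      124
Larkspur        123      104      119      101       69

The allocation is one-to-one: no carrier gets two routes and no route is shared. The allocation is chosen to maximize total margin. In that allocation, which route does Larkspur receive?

Larkspur receives Route 4.

Optimal: Nimbus→Route 6 ($125k), Juno→Route 7 ($132k), Pioneer→Route 1 ($131k), Apex→Route 2 ($124k), Larkspur→Route 4 ($101k) — total 125+132+131+124+101 = $613k.
Max-entry greedy (repeatedly take the single best remaining cell) gives $586k, worse by 27.
Every other assignment is strictly worse.
Larkspur's own top route is Route 1 ($123k), but forcing Larkspur→Route 1 and reassigning the rest optimally gives only $602k — worse by 11.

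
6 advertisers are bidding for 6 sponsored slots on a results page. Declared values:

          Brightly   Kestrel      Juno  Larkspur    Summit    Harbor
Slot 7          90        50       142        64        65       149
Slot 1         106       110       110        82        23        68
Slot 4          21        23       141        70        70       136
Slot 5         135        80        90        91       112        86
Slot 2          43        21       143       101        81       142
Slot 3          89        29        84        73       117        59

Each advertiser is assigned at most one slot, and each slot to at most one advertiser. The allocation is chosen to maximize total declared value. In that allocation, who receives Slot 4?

Treat this as an assignment problem: match each advertiser to one slot.
Optimal: Brightly→Slot 5 ($135), Kestrel→Slot 1 ($110), Juno→Slot 4 ($141), Larkspur→Slot 2 ($101), Summit→Slot 3 ($117), Harbor→Slot 7 ($149) — total 135+110+141+101+117+149 = $753.
Max-entry greedy (repeatedly take the single best remaining cell) gives $724, worse by 29.
Next-best assignment: Brightly→Slot 5, Kestrel→Slot 1, Juno→Slot 7, Larkspur→Slot 2, Summit→Slot 3, Harbor→Slot 4 = $741.
Checked against all permutations: $753 is optimal.
Juno's own top slot is Slot 2 ($143), but forcing Juno→Slot 2 and reassigning the rest optimally gives only $724 — worse by 29.

Juno receives Slot 4.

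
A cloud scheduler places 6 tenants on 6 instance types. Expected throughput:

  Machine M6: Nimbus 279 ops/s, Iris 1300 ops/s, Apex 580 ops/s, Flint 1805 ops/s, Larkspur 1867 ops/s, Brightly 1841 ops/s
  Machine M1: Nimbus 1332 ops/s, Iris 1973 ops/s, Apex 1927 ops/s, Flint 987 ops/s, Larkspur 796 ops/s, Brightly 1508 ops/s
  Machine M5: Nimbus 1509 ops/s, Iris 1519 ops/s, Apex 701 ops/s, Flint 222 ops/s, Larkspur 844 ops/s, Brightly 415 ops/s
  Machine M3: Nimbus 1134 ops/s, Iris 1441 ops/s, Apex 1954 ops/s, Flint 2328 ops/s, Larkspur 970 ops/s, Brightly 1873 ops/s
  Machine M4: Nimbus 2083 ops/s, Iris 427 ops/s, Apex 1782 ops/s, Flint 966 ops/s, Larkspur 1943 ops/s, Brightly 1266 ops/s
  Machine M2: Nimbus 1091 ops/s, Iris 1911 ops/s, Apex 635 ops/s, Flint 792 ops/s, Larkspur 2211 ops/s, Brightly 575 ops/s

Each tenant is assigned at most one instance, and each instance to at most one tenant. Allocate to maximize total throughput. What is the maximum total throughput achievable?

Max total: 11909 ops/s

Treat this as an assignment problem: match each tenant to one instance.
Optimal: Nimbus→Machine M4 (2083 ops/s), Iris→Machine M5 (1519 ops/s), Apex→Machine M1 (1927 ops/s), Flint→Machine M3 (2328 ops/s), Larkspur→Machine M2 (2211 ops/s), Brightly→Machine M6 (1841 ops/s) — total 2083+1519+1927+2328+2211+1841 = 11909 ops/s.
Max-entry greedy (repeatedly take the single best remaining cell) gives 11137 ops/s, worse by 772.
No other one-to-one assignment exceeds 11909 ops/s.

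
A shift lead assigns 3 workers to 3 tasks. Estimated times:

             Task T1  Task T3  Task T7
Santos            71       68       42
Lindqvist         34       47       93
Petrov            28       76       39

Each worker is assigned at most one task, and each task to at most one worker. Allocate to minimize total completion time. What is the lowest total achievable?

This is a one-to-one assignment (minimum-cost bipartite matching).
Optimal: Santos→Task T7 (42 min), Lindqvist→Task T3 (47 min), Petrov→Task T1 (28 min) — total 42+47+28 = 117 min.
Row-greedy (each worker in turn takes its cheapest remaining task) gives 152 min, worse by 35.
Checked against all permutations: 117 min is optimal.

Minimum total: 117 min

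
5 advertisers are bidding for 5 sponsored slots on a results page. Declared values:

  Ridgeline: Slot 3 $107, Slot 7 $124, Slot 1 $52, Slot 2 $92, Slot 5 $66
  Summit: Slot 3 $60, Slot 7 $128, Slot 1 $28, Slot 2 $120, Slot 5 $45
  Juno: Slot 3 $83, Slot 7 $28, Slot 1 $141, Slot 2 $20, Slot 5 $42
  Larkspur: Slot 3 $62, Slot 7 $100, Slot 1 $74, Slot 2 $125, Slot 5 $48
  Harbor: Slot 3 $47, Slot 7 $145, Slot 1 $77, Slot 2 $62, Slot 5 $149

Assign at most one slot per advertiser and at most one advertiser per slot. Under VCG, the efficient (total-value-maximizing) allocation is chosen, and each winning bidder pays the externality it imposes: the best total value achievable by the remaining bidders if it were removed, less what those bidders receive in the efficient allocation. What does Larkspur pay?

Efficient allocation: Ridgeline→Slot 3 ($107), Summit→Slot 7 ($128), Juno→Slot 1 ($141), Larkspur→Slot 2 ($125), Harbor→Slot 5 ($149); total welfare W = $650.
Larkspur receives Slot 2 at value $125, so the others get W − 125 = $525.
Without Larkspur: best allocation of the remaining 4 bidders over all 5 slots is Ridgeline→Slot 7 ($124), Summit→Slot 2 ($120), Juno→Slot 1 ($141), Harbor→Slot 5 ($149), total $534.
VCG payment = (others' best without Larkspur) − (others' welfare with Larkspur) = 534 − 525 = $9.

Larkspur pays $9.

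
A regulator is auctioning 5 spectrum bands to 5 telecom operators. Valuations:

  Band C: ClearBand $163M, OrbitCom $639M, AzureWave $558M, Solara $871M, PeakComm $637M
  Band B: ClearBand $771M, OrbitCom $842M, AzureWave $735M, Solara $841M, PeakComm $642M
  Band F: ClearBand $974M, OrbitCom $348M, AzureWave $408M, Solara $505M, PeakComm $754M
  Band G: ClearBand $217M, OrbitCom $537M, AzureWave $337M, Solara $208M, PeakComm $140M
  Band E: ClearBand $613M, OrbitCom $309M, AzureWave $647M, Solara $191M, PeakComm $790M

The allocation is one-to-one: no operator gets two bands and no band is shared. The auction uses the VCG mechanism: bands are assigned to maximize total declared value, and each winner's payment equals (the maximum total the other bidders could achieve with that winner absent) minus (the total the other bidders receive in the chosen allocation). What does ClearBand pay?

ClearBand pays $181M.

Efficient allocation: ClearBand→Band F ($974M), OrbitCom→Band G ($537M), AzureWave→Band B ($735M), Solara→Band C ($871M), PeakComm→Band E ($790M); total welfare W = $3907M.
ClearBand receives Band F at value $974M, so the others get W − 974 = $2933M.
Without ClearBand: best allocation of the remaining 4 bidders over all 5 bands is OrbitCom→Band B ($842M), AzureWave→Band E ($647M), Solara→Band C ($871M), PeakComm→Band F ($754M), total $3114M.
VCG payment = (others' best without ClearBand) − (others' welfare with ClearBand) = 3114 − 2933 = $181M.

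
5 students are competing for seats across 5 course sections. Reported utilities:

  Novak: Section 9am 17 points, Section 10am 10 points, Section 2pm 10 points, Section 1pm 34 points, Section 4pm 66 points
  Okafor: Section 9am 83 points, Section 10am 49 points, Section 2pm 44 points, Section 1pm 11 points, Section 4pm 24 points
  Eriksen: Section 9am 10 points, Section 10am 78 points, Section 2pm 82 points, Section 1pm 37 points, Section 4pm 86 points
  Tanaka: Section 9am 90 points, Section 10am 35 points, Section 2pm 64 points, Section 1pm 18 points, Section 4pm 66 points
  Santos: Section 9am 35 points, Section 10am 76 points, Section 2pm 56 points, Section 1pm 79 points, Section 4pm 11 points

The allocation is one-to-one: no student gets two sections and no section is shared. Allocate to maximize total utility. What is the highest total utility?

Optimal: Novak→Section 4pm (66 points), Okafor→Section 9am (83 points), Eriksen→Section 10am (78 points), Tanaka→Section 2pm (64 points), Santos→Section 1pm (79 points) — total 66+83+78+64+79 = 370 points.
Max-entry greedy (repeatedly take the single best remaining cell) gives 314 points, worse by 56.
Next-best assignment: Novak→Section 4pm, Okafor→Section 10am, Eriksen→Section 2pm, Tanaka→Section 9am, Santos→Section 1pm = 366 points.

Max total: 370 points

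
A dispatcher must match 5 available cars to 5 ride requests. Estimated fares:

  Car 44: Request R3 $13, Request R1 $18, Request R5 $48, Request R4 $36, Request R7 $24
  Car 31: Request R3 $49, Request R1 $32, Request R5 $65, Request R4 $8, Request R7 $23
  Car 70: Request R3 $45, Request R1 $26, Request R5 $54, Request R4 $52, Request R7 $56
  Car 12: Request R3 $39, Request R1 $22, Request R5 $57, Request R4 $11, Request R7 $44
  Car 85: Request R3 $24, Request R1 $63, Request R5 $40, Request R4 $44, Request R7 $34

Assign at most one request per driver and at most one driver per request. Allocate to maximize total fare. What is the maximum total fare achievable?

This is a one-to-one assignment (maximum-weight bipartite matching).
Optimal: Car 44→Request R4 ($36), Car 31→Request R3 ($49), Car 70→Request R7 ($56), Car 12→Request R5 ($57), Car 85→Request R1 ($63) — total 36+49+56+57+63 = $261.
Next-best assignment: Car 44→Request R4, Car 31→Request R5, Car 70→Request R7, Car 12→Request R3, Car 85→Request R1 = $259.
Swapping Car 70↔Car 12 (Car 70→Request R5 $54, Car 12→Request R7 $44) loses 15.
No other one-to-one assignment exceeds $261.

Max total: $261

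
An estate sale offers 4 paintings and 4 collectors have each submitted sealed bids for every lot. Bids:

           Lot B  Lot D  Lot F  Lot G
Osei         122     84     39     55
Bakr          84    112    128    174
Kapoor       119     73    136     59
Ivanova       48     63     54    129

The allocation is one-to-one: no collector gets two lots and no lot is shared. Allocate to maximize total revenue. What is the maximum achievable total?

Max total: $499

Optimal: Osei→Lot B ($122), Bakr→Lot D ($112), Kapoor→Lot F ($136), Ivanova→Lot G ($129) — total 122+112+136+129 = $499.
Max-entry greedy (repeatedly take the single best remaining cell) gives $495, worse by 4.
Checked against all permutations: $499 is optimal.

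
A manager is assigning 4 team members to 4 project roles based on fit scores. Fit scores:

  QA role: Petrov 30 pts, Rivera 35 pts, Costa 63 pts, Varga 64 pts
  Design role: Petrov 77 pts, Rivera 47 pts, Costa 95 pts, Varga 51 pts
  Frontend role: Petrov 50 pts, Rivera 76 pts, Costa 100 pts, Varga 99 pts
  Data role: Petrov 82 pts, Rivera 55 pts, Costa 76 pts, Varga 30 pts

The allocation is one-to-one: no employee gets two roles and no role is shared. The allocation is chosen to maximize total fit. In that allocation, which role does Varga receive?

Varga receives QA role.

Optimal: Petrov→Data role (82 pts), Rivera→Frontend role (76 pts), Costa→Design role (95 pts), Varga→QA role (64 pts) — total 82+76+95+64 = 317 pts.
Max-entry greedy (repeatedly take the single best remaining cell) gives 293 pts, worse by 24.
Varga's own top role is Frontend role (99 pts), but forcing Varga→Frontend role and reassigning the rest optimally gives only 311 pts — worse by 6.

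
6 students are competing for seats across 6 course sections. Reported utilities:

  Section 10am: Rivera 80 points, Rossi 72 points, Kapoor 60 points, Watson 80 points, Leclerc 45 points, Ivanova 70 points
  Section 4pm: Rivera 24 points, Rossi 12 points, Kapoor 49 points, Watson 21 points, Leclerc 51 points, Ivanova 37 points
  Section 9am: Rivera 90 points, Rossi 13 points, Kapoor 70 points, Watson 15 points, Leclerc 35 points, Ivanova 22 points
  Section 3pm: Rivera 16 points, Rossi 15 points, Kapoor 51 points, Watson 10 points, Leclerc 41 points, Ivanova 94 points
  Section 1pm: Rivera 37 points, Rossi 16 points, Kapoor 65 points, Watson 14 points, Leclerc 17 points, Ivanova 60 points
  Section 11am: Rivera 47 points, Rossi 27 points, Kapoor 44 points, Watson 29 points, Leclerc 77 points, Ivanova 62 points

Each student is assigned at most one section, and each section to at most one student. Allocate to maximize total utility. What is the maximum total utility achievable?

This is the linear assignment problem.
Optimal: Rivera→Section 9am (90 points), Rossi→Section 10am (72 points), Kapoor→Section 1pm (65 points), Watson→Section 4pm (21 points), Leclerc→Section 11am (77 points), Ivanova→Section 3pm (94 points) — total 90+72+65+21+77+94 = 419 points.
Checked against all permutations: 419 points is optimal.

Max total: 419 points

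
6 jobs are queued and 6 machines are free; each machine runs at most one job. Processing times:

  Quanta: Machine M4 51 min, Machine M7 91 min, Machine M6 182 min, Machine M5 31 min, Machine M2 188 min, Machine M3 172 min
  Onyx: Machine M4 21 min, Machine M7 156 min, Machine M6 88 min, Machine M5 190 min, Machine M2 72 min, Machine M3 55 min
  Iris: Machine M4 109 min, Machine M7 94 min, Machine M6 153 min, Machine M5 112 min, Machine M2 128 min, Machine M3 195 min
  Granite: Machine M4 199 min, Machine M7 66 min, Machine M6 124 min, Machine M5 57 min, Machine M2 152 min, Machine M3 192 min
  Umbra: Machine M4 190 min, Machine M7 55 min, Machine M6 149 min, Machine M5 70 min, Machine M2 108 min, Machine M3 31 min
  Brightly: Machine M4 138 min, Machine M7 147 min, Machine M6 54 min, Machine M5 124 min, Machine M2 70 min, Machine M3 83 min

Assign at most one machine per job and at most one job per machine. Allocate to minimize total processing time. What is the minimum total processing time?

Min total: 331 min

This is a one-to-one assignment (minimum-cost bipartite matching).
Optimal: Quanta→Machine M5 (31 min), Onyx→Machine M4 (21 min), Iris→Machine M2 (128 min), Granite→Machine M7 (66 min), Umbra→Machine M3 (31 min), Brightly→Machine M6 (54 min) — total 31+21+128+66+31+54 = 331 min.
Row-greedy (each job in turn takes its cheapest remaining machine) gives 371 min, worse by 40.
Next-best assignment: Quanta→Machine M4, Onyx→Machine M2, Iris→Machine M7, Granite→Machine M5, Umbra→Machine M3, Brightly→Machine M6 = 359 min.
Swapping Quanta↔Onyx (Quanta→Machine M4 51 min, Onyx→Machine M5 190 min) adds 189.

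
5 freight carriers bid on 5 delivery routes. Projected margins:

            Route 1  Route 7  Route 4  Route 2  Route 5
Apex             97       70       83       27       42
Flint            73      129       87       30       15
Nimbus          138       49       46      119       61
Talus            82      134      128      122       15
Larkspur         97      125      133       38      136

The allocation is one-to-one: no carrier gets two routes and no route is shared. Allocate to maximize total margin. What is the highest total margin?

Max total: $609k

Optimal: Apex→Route 1 ($97k), Flint→Route 7 ($129k), Nimbus→Route 2 ($119k), Talus→Route 4 ($128k), Larkspur→Route 5 ($136k) — total 97+129+119+128+136 = $609k.
Max-entry greedy (repeatedly take the single best remaining cell) gives $522k, worse by 87.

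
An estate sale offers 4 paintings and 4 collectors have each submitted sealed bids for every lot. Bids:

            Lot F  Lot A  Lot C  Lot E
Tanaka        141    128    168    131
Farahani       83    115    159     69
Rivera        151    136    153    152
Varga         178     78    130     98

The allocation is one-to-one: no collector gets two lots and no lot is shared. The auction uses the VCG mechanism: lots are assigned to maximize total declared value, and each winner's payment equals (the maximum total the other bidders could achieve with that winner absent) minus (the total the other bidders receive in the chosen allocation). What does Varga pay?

Efficient allocation: Tanaka→Lot A ($128), Farahani→Lot C ($159), Rivera→Lot E ($152), Varga→Lot F ($178); total welfare W = $617.
Varga receives Lot F at value $178, so the others get W − 178 = $439.
Without Varga: best allocation of the remaining 3 bidders over all 4 lots is Tanaka→Lot F ($141), Farahani→Lot C ($159), Rivera→Lot E ($152), total $452.
VCG payment = (others' best without Varga) − (others' welfare with Varga) = 452 − 439 = $13.

Varga pays $13.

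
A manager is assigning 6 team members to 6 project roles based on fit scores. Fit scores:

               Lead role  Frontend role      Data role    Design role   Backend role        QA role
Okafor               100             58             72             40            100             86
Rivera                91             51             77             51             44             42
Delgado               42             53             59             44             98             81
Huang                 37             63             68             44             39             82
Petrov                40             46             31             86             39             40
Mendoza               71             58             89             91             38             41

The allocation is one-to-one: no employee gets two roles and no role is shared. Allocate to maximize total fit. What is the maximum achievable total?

Max total: 513 pts

Optimal: Okafor→QA role (86 pts), Rivera→Lead role (91 pts), Delgado→Backend role (98 pts), Huang→Frontend role (63 pts), Petrov→Design role (86 pts), Mendoza→Data role (89 pts) — total 86+91+98+63+86+89 = 513 pts.
Column-greedy (each role in turn goes to its best remaining employee) gives 478 pts, worse by 35.
Checked against all permutations: 513 pts is optimal.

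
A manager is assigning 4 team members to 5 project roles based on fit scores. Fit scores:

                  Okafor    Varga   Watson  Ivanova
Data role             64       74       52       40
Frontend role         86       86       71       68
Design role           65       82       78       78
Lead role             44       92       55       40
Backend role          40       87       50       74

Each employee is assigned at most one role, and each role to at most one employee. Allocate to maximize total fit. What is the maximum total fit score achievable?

Optimal: Okafor→Frontend role (86 pts), Varga→Lead role (92 pts), Watson→Design role (78 pts), Ivanova→Backend role (74 pts) — total 86+92+78+74 = 330 pts.
Column-greedy (each role in turn goes to its best remaining employee) gives 278 pts, worse by 52.
Swapping Varga↔Okafor (Varga→Frontend role 86 pts, Okafor→Lead role 44 pts) loses 48.
Every other assignment is strictly worse.

Max total: 330 pts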